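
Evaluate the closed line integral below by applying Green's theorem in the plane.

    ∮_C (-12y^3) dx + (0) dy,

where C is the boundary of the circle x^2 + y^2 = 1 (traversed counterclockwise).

Green's theorem converts the closed line integral into a double integral over the enclosed region D:

    ∮_C P dx + Q dy = ∬_D (∂Q/∂x - ∂P/∂y) dA.

Here P = -12y^3, Q = 0, so

    ∂Q/∂x = 0,    ∂P/∂y = -36y^2,
    ∂Q/∂x - ∂P/∂y = 36y^2.

D is the region x^2 + y^2 ≤ 1. Evaluating the double integral:

In polar coordinates (x = r cos θ, y = r sin θ, dA = r dr dθ) the integrand becomes 36r^2sin(θ)^2, so

    ∬_D (36y^2) dA = ∫_0^{2π} ∫_0^{1} (36r^2sin(θ)^2) · r dr dθ.

Inner (r from 0 to 1): 9sin(θ)^2.
Outer (θ from 0 to 2π): 9π.

Therefore ∮_C P dx + Q dy = 9π.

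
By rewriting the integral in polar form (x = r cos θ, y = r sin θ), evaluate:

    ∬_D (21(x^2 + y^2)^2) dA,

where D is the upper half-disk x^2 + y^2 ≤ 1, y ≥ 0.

The region D is 0 ≤ r ≤ 1, 0 ≤ θ ≤ π in polar coordinates, where x = r cos(θ), y = r sin(θ), and dA = r dr dθ.

Under the substitution, the integrand becomes 21r^4, so

    ∬_D (21(x^2 + y^2)^2) dA = ∫_{0}^{π} ∫_{0}^{1} (21r^4) · r dr dθ.

Inner integral (in r): ∫_{0}^{1} (21r^4) · r dr = 7/2.

Outer integral (in θ): ∫_{0}^{π} (7/2) dθ = 7π/2.

Therefore ∬_D (21(x^2 + y^2)^2) dA = 7π/2.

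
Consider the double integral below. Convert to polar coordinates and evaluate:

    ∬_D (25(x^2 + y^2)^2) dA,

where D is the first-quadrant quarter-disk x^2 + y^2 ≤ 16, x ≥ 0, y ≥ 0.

The region D is 0 ≤ r ≤ 4, 0 ≤ θ ≤ π/2 in polar coordinates, where x = r cos(θ), y = r sin(θ), and dA = r dr dθ.

Under the substitution, the integrand becomes 25r^4, so

    ∬_D (25(x^2 + y^2)^2) dA = ∫_{0}^{π/2} ∫_{0}^{4} (25r^4) · r dr dθ.

Inner integral (in r): ∫_{0}^{4} (25r^4) · r dr = 51200/3.

Outer integral (in θ): ∫_{0}^{π/2} (51200/3) dθ = 25600π/3.

Therefore ∬_D (25(x^2 + y^2)^2) dA = 25600π/3.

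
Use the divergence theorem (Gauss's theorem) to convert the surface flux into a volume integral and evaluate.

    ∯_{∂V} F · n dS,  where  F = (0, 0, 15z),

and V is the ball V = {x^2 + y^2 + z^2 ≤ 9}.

By the divergence theorem,

    ∯_{∂V} F · n dS = ∭_V (∇ · F) dV.

Compute the divergence:
    ∇ · F = ∂F_x/∂x + ∂F_y/∂y + ∂F_z/∂z = 0 + 0 + 15 = 15.

In spherical coordinates, x = ρ sin(φ) cos(θ), y = ρ sin(φ) sin(θ), z = ρ cos(φ), dV = ρ^2 sin(φ) dρ dφ dθ, with 0 ≤ ρ ≤ 3, 0 ≤ φ ≤ π, 0 ≤ θ ≤ 2π.

The integrand, after substitution and multiplying by the volume element, becomes (15) · ρ^2 sin(φ), so

    ∭_V (∇·F) dV = ∫_0^{2π} ∫_0^{π} ∫_0^{3} (15) · ρ^2 sin(φ) dρ dφ dθ.

Inner (ρ from 0 to 3): 135sin(φ).
Middle (φ from 0 to π): 270.
Outer (θ from 0 to 2π): 540π.

Therefore ∯_{∂V} F · n dS = 540π.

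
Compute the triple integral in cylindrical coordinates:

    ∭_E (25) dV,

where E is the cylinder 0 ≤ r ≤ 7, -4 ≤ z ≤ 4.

In cylindrical coordinates, x = r cos(θ), y = r sin(θ), z = z, and dV = r dr dθ dz.

The integrand becomes 25, so

    ∭_E (25) dV = ∫_{0}^{2π} ∫_{0}^{7} ∫_{-4}^{4} (25) · r dz dr dθ.

Inner (z): 200r.
Middle (r from 0 to 7): 4900.
Outer (θ): 9800π.

Therefore the triple integral equals 9800π.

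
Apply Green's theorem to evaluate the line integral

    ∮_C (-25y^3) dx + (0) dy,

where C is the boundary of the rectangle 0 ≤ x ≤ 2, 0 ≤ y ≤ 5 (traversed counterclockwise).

Green's theorem converts the closed line integral into a double integral over the enclosed region D:

    ∮_C P dx + Q dy = ∬_D (∂Q/∂x - ∂P/∂y) dA.

Here P = -25y^3, Q = 0, so

    ∂Q/∂x = 0,    ∂P/∂y = -75y^2,
    ∂Q/∂x - ∂P/∂y = 75y^2.

D is the region 0 ≤ x ≤ 2, 0 ≤ y ≤ 5. Evaluating the double integral:

    ∬_D (75y^2) dA = ∫_0^{2} ∫_0^{5} (75y^2) dy dx.

Inner (y from 0 to 5): 3125.
Outer (x from 0 to 2): 6250.

Therefore ∮_C P dx + Q dy = 6250.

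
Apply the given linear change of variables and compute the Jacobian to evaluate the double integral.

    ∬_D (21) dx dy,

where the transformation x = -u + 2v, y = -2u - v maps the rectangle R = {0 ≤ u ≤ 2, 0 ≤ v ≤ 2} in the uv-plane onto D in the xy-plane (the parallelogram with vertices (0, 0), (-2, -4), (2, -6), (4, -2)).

Compute the Jacobian determinant of (x, y) with respect to (u, v):

    ∂(x,y)/∂(u,v) = | -1  2 | = (-1)(-1) - (2)(-2) = 5.
                   | -2  -1 |

Its absolute value is |J| = 5 (the area scaling factor).

Substituting x = -u + 2v, y = -2u - v into the integrand,

    21 → 21,

so the integral becomes

    ∬_R (21) · |J| du dv = ∫_0^2 ∫_0^2 (105) dv du.

Inner (v): 210.
Outer (u): 420.

Therefore ∬_D (21) dx dy = 420.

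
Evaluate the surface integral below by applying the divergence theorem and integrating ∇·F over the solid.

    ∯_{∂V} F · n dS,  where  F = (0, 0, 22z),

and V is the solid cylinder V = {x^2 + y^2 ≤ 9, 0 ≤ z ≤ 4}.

By the divergence theorem,

    ∯_{∂V} F · n dS = ∭_V (∇ · F) dV.

Compute the divergence:
    ∇ · F = ∂F_x/∂x + ∂F_y/∂y + ∂F_z/∂z = 0 + 0 + 22 = 22.

In cylindrical coordinates, x = r cos(θ), y = r sin(θ), z = z, dV = r dr dθ dz, with 0 ≤ r ≤ 3, 0 ≤ θ ≤ 2π, 0 ≤ z ≤ 4.

The integrand, after substitution and multiplying by the volume element, becomes (22) · r, so

    ∭_V (∇·F) dV = ∫_0^{2π} ∫_0^{3} ∫_0^{4} (22) · r dz dr dθ.

Inner (z from 0 to 4): 88r.
Middle (r from 0 to 3): 396.
Outer (θ from 0 to 2π): 792π.

Therefore ∯_{∂V} F · n dS = 792π.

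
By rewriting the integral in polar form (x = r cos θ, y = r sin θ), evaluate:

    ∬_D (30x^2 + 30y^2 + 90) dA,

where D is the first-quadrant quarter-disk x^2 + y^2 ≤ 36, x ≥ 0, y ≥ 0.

The region D is 0 ≤ r ≤ 6, 0 ≤ θ ≤ π/2 in polar coordinates, where x = r cos(θ), y = r sin(θ), and dA = r dr dθ.

Under the substitution, the integrand becomes 30r^2 + 90, so

    ∬_D (30x^2 + 30y^2 + 90) dA = ∫_{0}^{π/2} ∫_{0}^{6} (30r^2 + 90) · r dr dθ.

Inner integral (in r): ∫_{0}^{6} (30r^2 + 90) · r dr = 11340.

Outer integral (in θ): ∫_{0}^{π/2} (11340) dθ = 5670π.

Therefore ∬_D (30x^2 + 30y^2 + 90) dA = 5670π.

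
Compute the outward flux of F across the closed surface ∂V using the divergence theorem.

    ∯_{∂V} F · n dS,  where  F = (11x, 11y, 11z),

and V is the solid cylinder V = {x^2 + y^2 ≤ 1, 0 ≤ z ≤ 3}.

By the divergence theorem,

    ∯_{∂V} F · n dS = ∭_V (∇ · F) dV.

Compute the divergence:
    ∇ · F = ∂F_x/∂x + ∂F_y/∂y + ∂F_z/∂z = 11 + 11 + 11 = 33.

In cylindrical coordinates, x = r cos(θ), y = r sin(θ), z = z, dV = r dr dθ dz, with 0 ≤ r ≤ 1, 0 ≤ θ ≤ 2π, 0 ≤ z ≤ 3.

The integrand, after substitution and multiplying by the volume element, becomes (33) · r, so

    ∭_V (∇·F) dV = ∫_0^{2π} ∫_0^{1} ∫_0^{3} (33) · r dz dr dθ.

Inner (z from 0 to 3): 99r.
Middle (r from 0 to 1): 99/2.
Outer (θ from 0 to 2π): 99π.

Therefore ∯_{∂V} F · n dS = 99π.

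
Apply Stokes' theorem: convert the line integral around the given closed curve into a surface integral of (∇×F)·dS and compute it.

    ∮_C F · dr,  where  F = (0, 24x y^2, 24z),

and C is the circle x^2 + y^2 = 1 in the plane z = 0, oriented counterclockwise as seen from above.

Let S be the flat disk x^2 + y^2 ≤ 1 in the plane z = 0, with upward unit normal n̂ = ẑ. By Stokes' theorem,

    ∮_C F · dr = ∬_S (∇ × F) · n̂ dS = ∬_D (curl F)_z dA,

where D is the disk x^2 + y^2 ≤ 1.

Compute the curl of F = (0, 24x y^2, 24z):
    (∇ × F)_x = ∂F_z/∂y - ∂F_y/∂z = 0,
    (∇ × F)_y = ∂F_x/∂z - ∂F_z/∂x = 0,
    (∇ × F)_z = ∂F_y/∂x - ∂F_x/∂y = 24y^2.

On z = 0, (curl F)_z = 24y^2.

Convert to polar (x = r cos θ, y = r sin θ, dA = r dr dθ); the integrand becomes 24r^2sin(θ)^2, so

    ∬_D (curl F)_z dA = ∫_0^{2π} ∫_0^{1} (24r^2sin(θ)^2) · r dr dθ.

Inner (r from 0 to 1): 6sin(θ)^2.
Outer (θ from 0 to 2π): 6π.

Therefore ∮_C F · dr = 6π.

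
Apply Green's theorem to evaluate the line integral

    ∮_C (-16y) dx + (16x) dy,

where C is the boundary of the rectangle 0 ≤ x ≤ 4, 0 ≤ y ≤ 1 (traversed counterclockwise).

Green's theorem converts the closed line integral into a double integral over the enclosed region D:

    ∮_C P dx + Q dy = ∬_D (∂Q/∂x - ∂P/∂y) dA.

Here P = -16y, Q = 16x, so

    ∂Q/∂x = 16,    ∂P/∂y = -16,
    ∂Q/∂x - ∂P/∂y = 32.

D is the region 0 ≤ x ≤ 4, 0 ≤ y ≤ 1. Evaluating the double integral:

    ∬_D (32) dA = ∫_0^{4} ∫_0^{1} (32) dy dx.

Inner (y from 0 to 1): 32.
Outer (x from 0 to 4): 128.

Therefore ∮_C P dx + Q dy = 128.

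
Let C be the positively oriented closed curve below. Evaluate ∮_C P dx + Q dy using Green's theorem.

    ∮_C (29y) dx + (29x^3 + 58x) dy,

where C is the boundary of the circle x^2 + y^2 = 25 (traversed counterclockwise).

Green's theorem converts the closed line integral into a double integral over the enclosed region D:

    ∮_C P dx + Q dy = ∬_D (∂Q/∂x - ∂P/∂y) dA.

Here P = 29y, Q = 29x^3 + 58x, so

    ∂Q/∂x = 87x^2 + 58,    ∂P/∂y = 29,
    ∂Q/∂x - ∂P/∂y = 87x^2 + 29.

D is the region x^2 + y^2 ≤ 25. Evaluating the double integral:

In polar coordinates (x = r cos θ, y = r sin θ, dA = r dr dθ) the integrand becomes 87r^2cos(θ)^2 + 29, so

    ∬_D (87x^2 + 29) dA = ∫_0^{2π} ∫_0^{5} (87r^2cos(θ)^2 + 29) · r dr dθ.

Inner (r from 0 to 5): 54375cos(θ)^2/4 + 725/2.
Outer (θ from 0 to 2π): 57275π/4.

Therefore ∮_C P dx + Q dy = 57275π/4.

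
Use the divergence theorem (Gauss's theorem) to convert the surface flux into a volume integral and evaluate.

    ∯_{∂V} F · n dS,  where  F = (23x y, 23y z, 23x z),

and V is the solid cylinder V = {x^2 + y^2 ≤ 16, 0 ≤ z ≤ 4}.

By the divergence theorem,

    ∯_{∂V} F · n dS = ∭_V (∇ · F) dV.

Compute the divergence:
    ∇ · F = ∂F_x/∂x + ∂F_y/∂y + ∂F_z/∂z = 23y + 23z + 23x = 23x + 23y + 23z.

In cylindrical coordinates, x = r cos(θ), y = r sin(θ), z = z, dV = r dr dθ dz, with 0 ≤ r ≤ 4, 0 ≤ θ ≤ 2π, 0 ≤ z ≤ 4.

The integrand, after substitution and multiplying by the volume element, becomes (23sqrt(2)r sin(θ + π/4) + 23z) · r, so

    ∭_V (∇·F) dV = ∫_0^{2π} ∫_0^{4} ∫_0^{4} (23sqrt(2)r sin(θ + π/4) + 23z) · r dz dr dθ.

Inner (z from 0 to 4): 92r (sqrt(2)r sin(θ + π/4) + 2).
Middle (r from 0 to 4): 5888sqrt(2)sin(θ + π/4)/3 + 1472.
Outer (θ from 0 to 2π): 2944π.

Therefore ∯_{∂V} F · n dS = 2944π.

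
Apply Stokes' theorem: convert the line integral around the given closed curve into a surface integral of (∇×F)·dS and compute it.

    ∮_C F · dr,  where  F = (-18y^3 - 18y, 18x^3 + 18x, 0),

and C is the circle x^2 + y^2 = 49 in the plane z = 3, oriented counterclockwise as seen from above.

Let S be the flat disk x^2 + y^2 ≤ 49 in the plane z = 3, with upward unit normal n̂ = ẑ. By Stokes' theorem,

    ∮_C F · dr = ∬_S (∇ × F) · n̂ dS = ∬_D (curl F)_z dA,

where D is the disk x^2 + y^2 ≤ 49.

Compute the curl of F = (-18y^3 - 18y, 18x^3 + 18x, 0):
    (∇ × F)_x = ∂F_z/∂y - ∂F_y/∂z = 0,
    (∇ × F)_y = ∂F_x/∂z - ∂F_z/∂x = 0,
    (∇ × F)_z = ∂F_y/∂x - ∂F_x/∂y = 54x^2 + 54y^2 + 36.

On z = 3, (curl F)_z = 54x^2 + 54y^2 + 36.

Convert to polar (x = r cos θ, y = r sin θ, dA = r dr dθ); the integrand becomes 54r^2 + 36, so

    ∬_D (curl F)_z dA = ∫_0^{2π} ∫_0^{7} (54r^2 + 36) · r dr dθ.

Inner (r from 0 to 7): 66591/2.
Outer (θ from 0 to 2π): 66591π.

Therefore ∮_C F · dr = 66591π.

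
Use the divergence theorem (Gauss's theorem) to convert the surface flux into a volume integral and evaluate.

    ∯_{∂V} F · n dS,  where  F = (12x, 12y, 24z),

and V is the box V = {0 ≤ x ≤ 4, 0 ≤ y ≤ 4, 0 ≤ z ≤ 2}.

By the divergence theorem,

    ∯_{∂V} F · n dS = ∭_V (∇ · F) dV.

Compute the divergence:
    ∇ · F = ∂F_x/∂x + ∂F_y/∂y + ∂F_z/∂z = 12 + 12 + 24 = 48.

V is a rectangular box, so dV = dx dy dz with 0 ≤ x ≤ 4, 0 ≤ y ≤ 4, 0 ≤ z ≤ 2.

Integrate (48) over V as an iterated integral:

    ∭_V (∇·F) dV = ∫_0^{4} ∫_0^{4} ∫_0^{2} (48) dz dy dx.

Inner (z from 0 to 2): 96.
Middle (y from 0 to 4): 384.
Outer (x from 0 to 4): 1536.

Therefore ∯_{∂V} F · n dS = 1536.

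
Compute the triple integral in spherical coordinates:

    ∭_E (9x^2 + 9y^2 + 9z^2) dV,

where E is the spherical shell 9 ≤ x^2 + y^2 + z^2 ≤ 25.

In spherical coordinates, x = ρ sin(φ) cos(θ), y = ρ sin(φ) sin(θ), z = ρ cos(φ), and dV = ρ^2 sin(φ) dρ dφ dθ.

The integrand becomes 9ρ^2, so

    ∭_E (9x^2 + 9y^2 + 9z^2) dV = ∫_{0}^{2π} ∫_{0}^{π} ∫_{3}^{5} (9ρ^2) · ρ^2 sin(φ) dρ dφ dθ.

Inner (ρ): 25938sin(φ)/5.
Middle (φ): 51876/5.
Outer (θ): 103752π/5.

Therefore the triple integral equals 103752π/5.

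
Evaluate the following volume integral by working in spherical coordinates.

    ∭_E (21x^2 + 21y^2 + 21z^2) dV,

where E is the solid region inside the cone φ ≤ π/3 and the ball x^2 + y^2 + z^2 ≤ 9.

In spherical coordinates, x = ρ sin(φ) cos(θ), y = ρ sin(φ) sin(θ), z = ρ cos(φ), and dV = ρ^2 sin(φ) dρ dφ dθ.

The integrand becomes 21ρ^2, so

    ∭_E (21x^2 + 21y^2 + 21z^2) dV = ∫_{0}^{2π} ∫_{0}^{π/3} ∫_{0}^{3} (21ρ^2) · ρ^2 sin(φ) dρ dφ dθ.

Inner (ρ): 5103sin(φ)/5.
Middle (φ): 5103/10.
Outer (θ): 5103π/5.

Therefore the triple integral equals 5103π/5.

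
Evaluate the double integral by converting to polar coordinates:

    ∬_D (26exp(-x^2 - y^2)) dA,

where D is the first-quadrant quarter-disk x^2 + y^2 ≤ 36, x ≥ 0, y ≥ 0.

The region D is 0 ≤ r ≤ 6, 0 ≤ θ ≤ π/2 in polar coordinates, where x = r cos(θ), y = r sin(θ), and dA = r dr dθ.

Under the substitution, the integrand becomes 26exp(-r^2), so

    ∬_D (26exp(-x^2 - y^2)) dA = ∫_{0}^{π/2} ∫_{0}^{6} (26exp(-r^2)) · r dr dθ.

Inner integral (in r): ∫_{0}^{6} (26exp(-r^2)) · r dr = 13 - 13exp(-36).

Outer integral (in θ): ∫_{0}^{π/2} (13 - 13exp(-36)) dθ = -13π (1 - exp(36))exp(-36)/2.

Therefore ∬_D (26exp(-x^2 - y^2)) dA = -13π (1 - exp(36))exp(-36)/2.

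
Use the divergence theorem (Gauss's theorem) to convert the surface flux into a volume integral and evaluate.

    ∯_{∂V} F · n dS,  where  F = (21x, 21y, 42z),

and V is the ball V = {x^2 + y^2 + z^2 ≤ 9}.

By the divergence theorem,

    ∯_{∂V} F · n dS = ∭_V (∇ · F) dV.

Compute the divergence:
    ∇ · F = ∂F_x/∂x + ∂F_y/∂y + ∂F_z/∂z = 21 + 21 + 42 = 84.

In spherical coordinates, x = ρ sin(φ) cos(θ), y = ρ sin(φ) sin(θ), z = ρ cos(φ), dV = ρ^2 sin(φ) dρ dφ dθ, with 0 ≤ ρ ≤ 3, 0 ≤ φ ≤ π, 0 ≤ θ ≤ 2π.

The integrand, after substitution and multiplying by the volume element, becomes (84) · ρ^2 sin(φ), so

    ∭_V (∇·F) dV = ∫_0^{2π} ∫_0^{π} ∫_0^{3} (84) · ρ^2 sin(φ) dρ dφ dθ.

Inner (ρ from 0 to 3): 756sin(φ).
Middle (φ from 0 to π): 1512.
Outer (θ from 0 to 2π): 3024π.

Therefore ∯_{∂V} F · n dS = 3024π.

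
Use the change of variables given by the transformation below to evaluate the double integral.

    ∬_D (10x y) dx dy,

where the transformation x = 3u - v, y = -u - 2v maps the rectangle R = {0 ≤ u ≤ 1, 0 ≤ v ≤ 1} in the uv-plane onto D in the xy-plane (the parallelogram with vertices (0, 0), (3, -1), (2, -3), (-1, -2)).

Compute the Jacobian determinant of (x, y) with respect to (u, v):

    ∂(x,y)/∂(u,v) = | 3  -1 | = (3)(-2) - (-1)(-1) = -7.
                   | -1  -2 |

Its absolute value is |J| = 7 (the area scaling factor).

Substituting x = 3u - v, y = -u - 2v into the integrand,

    10x y → -30u^2 - 50u v + 20v^2,

so the integral becomes

    ∬_R (-30u^2 - 50u v + 20v^2) · |J| du dv = ∫_0^1 ∫_0^1 (-210u^2 - 350u v + 140v^2) dv du.

Inner (v): -210u^2 - 175u + 140/3.
Outer (u): -665/6.

Therefore ∬_D (10x y) dx dy = -665/6.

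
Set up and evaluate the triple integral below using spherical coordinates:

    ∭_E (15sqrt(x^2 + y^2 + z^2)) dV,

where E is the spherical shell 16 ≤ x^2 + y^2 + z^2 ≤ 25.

In spherical coordinates, x = ρ sin(φ) cos(θ), y = ρ sin(φ) sin(θ), z = ρ cos(φ), and dV = ρ^2 sin(φ) dρ dφ dθ.

The integrand becomes 15ρ, so

    ∭_E (15sqrt(x^2 + y^2 + z^2)) dV = ∫_{0}^{2π} ∫_{0}^{π} ∫_{4}^{5} (15ρ) · ρ^2 sin(φ) dρ dφ dθ.

Inner (ρ): 5535sin(φ)/4.
Middle (φ): 5535/2.
Outer (θ): 5535π.

Therefore the triple integral equals 5535π.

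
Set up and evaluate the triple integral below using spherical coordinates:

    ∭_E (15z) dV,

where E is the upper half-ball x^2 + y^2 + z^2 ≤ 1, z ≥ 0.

In spherical coordinates, x = ρ sin(φ) cos(θ), y = ρ sin(φ) sin(θ), z = ρ cos(φ), and dV = ρ^2 sin(φ) dρ dφ dθ.

The integrand becomes 15ρ cos(φ), so

    ∭_E (15z) dV = ∫_{0}^{2π} ∫_{0}^{π/2} ∫_{0}^{1} (15ρ cos(φ)) · ρ^2 sin(φ) dρ dφ dθ.

Inner (ρ): 15sin(2φ)/8.
Middle (φ): 15/8.
Outer (θ): 15π/4.

Therefore the triple integral equals 15π/4.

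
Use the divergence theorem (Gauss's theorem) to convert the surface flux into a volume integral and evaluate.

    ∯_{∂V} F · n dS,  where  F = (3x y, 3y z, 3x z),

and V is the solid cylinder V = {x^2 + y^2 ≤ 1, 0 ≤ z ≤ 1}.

By the divergence theorem,

    ∯_{∂V} F · n dS = ∭_V (∇ · F) dV.

Compute the divergence:
    ∇ · F = ∂F_x/∂x + ∂F_y/∂y + ∂F_z/∂z = 3y + 3z + 3x = 3x + 3y + 3z.

In cylindrical coordinates, x = r cos(θ), y = r sin(θ), z = z, dV = r dr dθ dz, with 0 ≤ r ≤ 1, 0 ≤ θ ≤ 2π, 0 ≤ z ≤ 1.

The integrand, after substitution and multiplying by the volume element, becomes (3sqrt(2)r sin(θ + π/4) + 3z) · r, so

    ∭_V (∇·F) dV = ∫_0^{2π} ∫_0^{1} ∫_0^{1} (3sqrt(2)r sin(θ + π/4) + 3z) · r dz dr dθ.

Inner (z from 0 to 1): 3r (2sqrt(2)r sin(θ + π/4) + 1)/2.
Middle (r from 0 to 1): sqrt(2)sin(θ + π/4) + 3/4.
Outer (θ from 0 to 2π): 3π/2.

Therefore ∯_{∂V} F · n dS = 3π/2.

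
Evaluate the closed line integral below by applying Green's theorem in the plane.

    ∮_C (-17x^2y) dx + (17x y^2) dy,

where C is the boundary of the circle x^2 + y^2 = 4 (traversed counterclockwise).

Green's theorem converts the closed line integral into a double integral over the enclosed region D:

    ∮_C P dx + Q dy = ∬_D (∂Q/∂x - ∂P/∂y) dA.

Here P = -17x^2y, Q = 17x y^2, so

    ∂Q/∂x = 17y^2,    ∂P/∂y = -17x^2,
    ∂Q/∂x - ∂P/∂y = 17x^2 + 17y^2.

D is the region x^2 + y^2 ≤ 4. Evaluating the double integral:

In polar coordinates (x = r cos θ, y = r sin θ, dA = r dr dθ) the integrand becomes 17r^2, so

    ∬_D (17x^2 + 17y^2) dA = ∫_0^{2π} ∫_0^{2} (17r^2) · r dr dθ.

Inner (r from 0 to 2): 68.
Outer (θ from 0 to 2π): 136π.

Therefore ∮_C P dx + Q dy = 136π.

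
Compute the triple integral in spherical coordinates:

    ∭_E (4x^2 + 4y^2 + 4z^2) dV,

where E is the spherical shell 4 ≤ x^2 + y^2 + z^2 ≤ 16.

In spherical coordinates, x = ρ sin(φ) cos(θ), y = ρ sin(φ) sin(θ), z = ρ cos(φ), and dV = ρ^2 sin(φ) dρ dφ dθ.

The integrand becomes 4ρ^2, so

    ∭_E (4x^2 + 4y^2 + 4z^2) dV = ∫_{0}^{2π} ∫_{0}^{π} ∫_{2}^{4} (4ρ^2) · ρ^2 sin(φ) dρ dφ dθ.

Inner (ρ): 3968sin(φ)/5.
Middle (φ): 7936/5.
Outer (θ): 15872π/5.

Therefore the triple integral equals 15872π/5.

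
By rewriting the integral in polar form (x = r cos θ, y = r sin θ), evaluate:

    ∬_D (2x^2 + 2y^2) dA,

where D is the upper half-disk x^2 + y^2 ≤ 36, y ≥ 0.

The region D is 0 ≤ r ≤ 6, 0 ≤ θ ≤ π in polar coordinates, where x = r cos(θ), y = r sin(θ), and dA = r dr dθ.

Under the substitution, the integrand becomes 2r^2, so

    ∬_D (2x^2 + 2y^2) dA = ∫_{0}^{π} ∫_{0}^{6} (2r^2) · r dr dθ.

Inner integral (in r): ∫_{0}^{6} (2r^2) · r dr = 648.

Outer integral (in θ): ∫_{0}^{π} (648) dθ = 648π.

Therefore ∬_D (2x^2 + 2y^2) dA = 648π.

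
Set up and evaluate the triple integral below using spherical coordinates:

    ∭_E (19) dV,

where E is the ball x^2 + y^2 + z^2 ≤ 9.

In spherical coordinates, x = ρ sin(φ) cos(θ), y = ρ sin(φ) sin(θ), z = ρ cos(φ), and dV = ρ^2 sin(φ) dρ dφ dθ.

The integrand becomes 19, so

    ∭_E (19) dV = ∫_{0}^{2π} ∫_{0}^{π} ∫_{0}^{3} (19) · ρ^2 sin(φ) dρ dφ dθ.

Inner (ρ): 171sin(φ).
Middle (φ): 342.
Outer (θ): 684π.

Therefore the triple integral equals 684π.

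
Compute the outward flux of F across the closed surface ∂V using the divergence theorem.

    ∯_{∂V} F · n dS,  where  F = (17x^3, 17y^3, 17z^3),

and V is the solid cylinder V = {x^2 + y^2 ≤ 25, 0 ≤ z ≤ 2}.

By the divergence theorem,

    ∯_{∂V} F · n dS = ∭_V (∇ · F) dV.

Compute the divergence:
    ∇ · F = ∂F_x/∂x + ∂F_y/∂y + ∂F_z/∂z = 51x^2 + 51y^2 + 51z^2.

In cylindrical coordinates, x = r cos(θ), y = r sin(θ), z = z, dV = r dr dθ dz, with 0 ≤ r ≤ 5, 0 ≤ θ ≤ 2π, 0 ≤ z ≤ 2.

The integrand, after substitution and multiplying by the volume element, becomes (51r^2 + 51z^2) · r, so

    ∭_V (∇·F) dV = ∫_0^{2π} ∫_0^{5} ∫_0^{2} (51r^2 + 51z^2) · r dz dr dθ.

Inner (z from 0 to 2): 102r^3 + 136r.
Middle (r from 0 to 5): 35275/2.
Outer (θ from 0 to 2π): 35275π.

Therefore ∯_{∂V} F · n dS = 35275π.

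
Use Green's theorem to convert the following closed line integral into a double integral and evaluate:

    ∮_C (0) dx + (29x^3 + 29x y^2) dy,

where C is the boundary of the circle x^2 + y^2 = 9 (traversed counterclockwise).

Green's theorem converts the closed line integral into a double integral over the enclosed region D:

    ∮_C P dx + Q dy = ∬_D (∂Q/∂x - ∂P/∂y) dA.

Here P = 0, Q = 29x^3 + 29x y^2, so

    ∂Q/∂x = 87x^2 + 29y^2,    ∂P/∂y = 0,
    ∂Q/∂x - ∂P/∂y = 87x^2 + 29y^2.

D is the region x^2 + y^2 ≤ 9. Evaluating the double integral:

In polar coordinates (x = r cos θ, y = r sin θ, dA = r dr dθ) the integrand becomes 29r^2(cos(2θ) + 2), so

    ∬_D (87x^2 + 29y^2) dA = ∫_0^{2π} ∫_0^{3} (29r^2(cos(2θ) + 2)) · r dr dθ.

Inner (r from 0 to 3): 2349cos(2θ)/4 + 2349/2.
Outer (θ from 0 to 2π): 2349π.

Therefore ∮_C P dx + Q dy = 2349π.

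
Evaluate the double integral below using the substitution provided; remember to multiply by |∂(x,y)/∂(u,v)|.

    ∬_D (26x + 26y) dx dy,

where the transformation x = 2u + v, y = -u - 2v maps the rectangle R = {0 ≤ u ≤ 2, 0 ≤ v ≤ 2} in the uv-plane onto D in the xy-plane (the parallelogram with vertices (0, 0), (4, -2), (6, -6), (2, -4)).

Compute the Jacobian determinant of (x, y) with respect to (u, v):

    ∂(x,y)/∂(u,v) = | 2  1 | = (2)(-2) - (1)(-1) = -3.
                   | -1  -2 |

Its absolute value is |J| = 3 (the area scaling factor).

Substituting x = 2u + v, y = -u - 2v into the integrand,

    26x + 26y → 26u - 26v,

so the integral becomes

    ∬_R (26u - 26v) · |J| du dv = ∫_0^2 ∫_0^2 (78u - 78v) dv du.

Inner (v): 156u - 156.
Outer (u): 0.

Therefore ∬_D (26x + 26y) dx dy = 0.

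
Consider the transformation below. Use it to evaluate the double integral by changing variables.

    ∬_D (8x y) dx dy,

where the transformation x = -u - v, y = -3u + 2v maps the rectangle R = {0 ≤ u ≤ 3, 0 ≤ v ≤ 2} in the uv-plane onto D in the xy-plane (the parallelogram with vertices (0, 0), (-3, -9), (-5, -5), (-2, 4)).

Compute the Jacobian determinant of (x, y) with respect to (u, v):

    ∂(x,y)/∂(u,v) = | -1  -1 | = (-1)(2) - (-1)(-3) = -5.
                   | -3  2 |

Its absolute value is |J| = 5 (the area scaling factor).

Substituting x = -u - v, y = -3u + 2v into the integrand,

    8x y → 24u^2 + 8u v - 16v^2,

so the integral becomes

    ∬_R (24u^2 + 8u v - 16v^2) · |J| du dv = ∫_0^3 ∫_0^2 (120u^2 + 40u v - 80v^2) dv du.

Inner (v): 240u^2 + 80u - 640/3.
Outer (u): 1880.

Therefore ∬_D (8x y) dx dy = 1880.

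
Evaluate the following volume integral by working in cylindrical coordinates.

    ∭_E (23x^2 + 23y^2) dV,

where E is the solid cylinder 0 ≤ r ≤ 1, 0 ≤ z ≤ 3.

In cylindrical coordinates, x = r cos(θ), y = r sin(θ), z = z, and dV = r dr dθ dz.

The integrand becomes 23r^2, so

    ∭_E (23x^2 + 23y^2) dV = ∫_{0}^{2π} ∫_{0}^{1} ∫_{0}^{3} (23r^2) · r dz dr dθ.

Inner (z): 69r^3.
Middle (r from 0 to 1): 69/4.
Outer (θ): 69π/2.

Therefore the triple integral equals 69π/2.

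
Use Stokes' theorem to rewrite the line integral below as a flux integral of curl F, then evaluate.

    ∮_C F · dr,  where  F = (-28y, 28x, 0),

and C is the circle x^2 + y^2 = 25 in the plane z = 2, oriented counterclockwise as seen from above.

Let S be the flat disk x^2 + y^2 ≤ 25 in the plane z = 2, with upward unit normal n̂ = ẑ. By Stokes' theorem,

    ∮_C F · dr = ∬_S (∇ × F) · n̂ dS = ∬_D (curl F)_z dA,

where D is the disk x^2 + y^2 ≤ 25.

Compute the curl of F = (-28y, 28x, 0):
    (∇ × F)_x = ∂F_z/∂y - ∂F_y/∂z = 0,
    (∇ × F)_y = ∂F_x/∂z - ∂F_z/∂x = 0,
    (∇ × F)_z = ∂F_y/∂x - ∂F_x/∂y = 56.

On z = 2, (curl F)_z = 56.

Convert to polar (x = r cos θ, y = r sin θ, dA = r dr dθ); the integrand becomes 56, so

    ∬_D (curl F)_z dA = ∫_0^{2π} ∫_0^{5} (56) · r dr dθ.

Inner (r from 0 to 5): 700.
Outer (θ from 0 to 2π): 1400π.

Therefore ∮_C F · dr = 1400π.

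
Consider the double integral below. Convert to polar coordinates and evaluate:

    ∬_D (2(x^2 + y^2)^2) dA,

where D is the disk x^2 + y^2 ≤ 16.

The region D is 0 ≤ r ≤ 4, 0 ≤ θ ≤ 2π in polar coordinates, where x = r cos(θ), y = r sin(θ), and dA = r dr dθ.

Under the substitution, the integrand becomes 2r^4, so

    ∬_D (2(x^2 + y^2)^2) dA = ∫_{0}^{2π} ∫_{0}^{4} (2r^4) · r dr dθ.

Inner integral (in r): ∫_{0}^{4} (2r^4) · r dr = 4096/3.

Outer integral (in θ): ∫_{0}^{2π} (4096/3) dθ = 8192π/3.

Therefore ∬_D (2(x^2 + y^2)^2) dA = 8192π/3.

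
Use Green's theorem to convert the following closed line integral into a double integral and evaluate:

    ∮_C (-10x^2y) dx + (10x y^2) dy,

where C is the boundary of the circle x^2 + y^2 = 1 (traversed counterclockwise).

Green's theorem converts the closed line integral into a double integral over the enclosed region D:

    ∮_C P dx + Q dy = ∬_D (∂Q/∂x - ∂P/∂y) dA.

Here P = -10x^2y, Q = 10x y^2, so

    ∂Q/∂x = 10y^2,    ∂P/∂y = -10x^2,
    ∂Q/∂x - ∂P/∂y = 10x^2 + 10y^2.

D is the region x^2 + y^2 ≤ 1. Evaluating the double integral:

In polar coordinates (x = r cos θ, y = r sin θ, dA = r dr dθ) the integrand becomes 10r^2, so

    ∬_D (10x^2 + 10y^2) dA = ∫_0^{2π} ∫_0^{1} (10r^2) · r dr dθ.

Inner (r from 0 to 1): 5/2.
Outer (θ from 0 to 2π): 5π.

Therefore ∮_C P dx + Q dy = 5π.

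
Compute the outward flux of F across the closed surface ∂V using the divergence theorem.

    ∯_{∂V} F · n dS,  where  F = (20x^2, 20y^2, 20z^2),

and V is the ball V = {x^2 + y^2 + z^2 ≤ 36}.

By the divergence theorem,

    ∯_{∂V} F · n dS = ∭_V (∇ · F) dV.

Compute the divergence:
    ∇ · F = ∂F_x/∂x + ∂F_y/∂y + ∂F_z/∂z = 40x + 40y + 40z.

In spherical coordinates, x = ρ sin(φ) cos(θ), y = ρ sin(φ) sin(θ), z = ρ cos(φ), dV = ρ^2 sin(φ) dρ dφ dθ, with 0 ≤ ρ ≤ 6, 0 ≤ φ ≤ π, 0 ≤ θ ≤ 2π.

The integrand, after substitution and multiplying by the volume element, becomes (40ρ (sqrt(2)sin(φ)sin(θ + π/4) + cos(φ))) · ρ^2 sin(φ), so

    ∭_V (∇·F) dV = ∫_0^{2π} ∫_0^{π} ∫_0^{6} (40ρ (sqrt(2)sin(φ)sin(θ + π/4) + cos(φ))) · ρ^2 sin(φ) dρ dφ dθ.

Inner (ρ from 0 to 6): 12960(sqrt(2)sin(φ)sin(θ + π/4) + cos(φ))sin(φ).
Middle (φ from 0 to π): 6480sqrt(2)π sin(θ + π/4).
Outer (θ from 0 to 2π): 0.

Therefore ∯_{∂V} F · n dS = 0.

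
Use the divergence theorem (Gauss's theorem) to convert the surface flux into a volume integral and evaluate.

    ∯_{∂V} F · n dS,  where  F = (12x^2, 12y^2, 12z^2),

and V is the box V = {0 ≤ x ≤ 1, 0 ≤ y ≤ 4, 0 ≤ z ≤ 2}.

By the divergence theorem,

    ∯_{∂V} F · n dS = ∭_V (∇ · F) dV.

Compute the divergence:
    ∇ · F = ∂F_x/∂x + ∂F_y/∂y + ∂F_z/∂z = 24x + 24y + 24z.

V is a rectangular box, so dV = dx dy dz with 0 ≤ x ≤ 1, 0 ≤ y ≤ 4, 0 ≤ z ≤ 2.

Integrate (24x + 24y + 24z) over V as an iterated integral:

    ∭_V (∇·F) dV = ∫_0^{1} ∫_0^{4} ∫_0^{2} (24x + 24y + 24z) dz dy dx.

Inner (z from 0 to 2): 48x + 48y + 48.
Middle (y from 0 to 4): 192x + 576.
Outer (x from 0 to 1): 672.

Therefore ∯_{∂V} F · n dS = 672.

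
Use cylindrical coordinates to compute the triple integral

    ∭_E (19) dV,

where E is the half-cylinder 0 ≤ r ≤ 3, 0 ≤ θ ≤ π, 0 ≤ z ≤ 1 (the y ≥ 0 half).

In cylindrical coordinates, x = r cos(θ), y = r sin(θ), z = z, and dV = r dr dθ dz.

The integrand becomes 19, so

    ∭_E (19) dV = ∫_{0}^{π} ∫_{0}^{3} ∫_{0}^{1} (19) · r dz dr dθ.

Inner (z): 19r.
Middle (r from 0 to 3): 171/2.
Outer (θ): 171π/2.

Therefore the triple integral equals 171π/2.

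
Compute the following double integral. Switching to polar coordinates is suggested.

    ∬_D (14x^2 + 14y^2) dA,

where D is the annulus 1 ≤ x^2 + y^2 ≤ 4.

The region D is 1 ≤ r ≤ 2, 0 ≤ θ ≤ 2π in polar coordinates, where x = r cos(θ), y = r sin(θ), and dA = r dr dθ.

Under the substitution, the integrand becomes 14r^2, so

    ∬_D (14x^2 + 14y^2) dA = ∫_{0}^{2π} ∫_{1}^{2} (14r^2) · r dr dθ.

Inner integral (in r): ∫_{1}^{2} (14r^2) · r dr = 105/2.

Outer integral (in θ): ∫_{0}^{2π} (105/2) dθ = 105π.

Therefore ∬_D (14x^2 + 14y^2) dA = 105π.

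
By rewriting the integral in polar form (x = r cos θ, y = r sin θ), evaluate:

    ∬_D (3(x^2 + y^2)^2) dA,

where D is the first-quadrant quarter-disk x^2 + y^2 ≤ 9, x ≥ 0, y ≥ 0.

The region D is 0 ≤ r ≤ 3, 0 ≤ θ ≤ π/2 in polar coordinates, where x = r cos(θ), y = r sin(θ), and dA = r dr dθ.

Under the substitution, the integrand becomes 3r^4, so

    ∬_D (3(x^2 + y^2)^2) dA = ∫_{0}^{π/2} ∫_{0}^{3} (3r^4) · r dr dθ.

Inner integral (in r): ∫_{0}^{3} (3r^4) · r dr = 729/2.

Outer integral (in θ): ∫_{0}^{π/2} (729/2) dθ = 729π/4.

Therefore ∬_D (3(x^2 + y^2)^2) dA = 729π/4.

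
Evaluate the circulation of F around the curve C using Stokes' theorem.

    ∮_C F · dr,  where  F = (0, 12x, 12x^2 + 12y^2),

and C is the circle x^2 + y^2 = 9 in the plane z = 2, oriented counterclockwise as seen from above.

Let S be the flat disk x^2 + y^2 ≤ 9 in the plane z = 2, with upward unit normal n̂ = ẑ. By Stokes' theorem,

    ∮_C F · dr = ∬_S (∇ × F) · n̂ dS = ∬_D (curl F)_z dA,

where D is the disk x^2 + y^2 ≤ 9.

Compute the curl of F = (0, 12x, 12x^2 + 12y^2):
    (∇ × F)_x = ∂F_z/∂y - ∂F_y/∂z = 24y,
    (∇ × F)_y = ∂F_x/∂z - ∂F_z/∂x = -24x,
    (∇ × F)_z = ∂F_y/∂x - ∂F_x/∂y = 12.

On z = 2, (curl F)_z = 12.

Convert to polar (x = r cos θ, y = r sin θ, dA = r dr dθ); the integrand becomes 12, so

    ∬_D (curl F)_z dA = ∫_0^{2π} ∫_0^{3} (12) · r dr dθ.

Inner (r from 0 to 3): 54.
Outer (θ from 0 to 2π): 108π.

Therefore ∮_C F · dr = 108π.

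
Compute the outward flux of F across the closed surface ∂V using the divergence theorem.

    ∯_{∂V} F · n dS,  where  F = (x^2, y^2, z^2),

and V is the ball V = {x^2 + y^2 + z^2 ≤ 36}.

By the divergence theorem,

    ∯_{∂V} F · n dS = ∭_V (∇ · F) dV.

Compute the divergence:
    ∇ · F = ∂F_x/∂x + ∂F_y/∂y + ∂F_z/∂z = 2x + 2y + 2z.

In spherical coordinates, x = ρ sin(φ) cos(θ), y = ρ sin(φ) sin(θ), z = ρ cos(φ), dV = ρ^2 sin(φ) dρ dφ dθ, with 0 ≤ ρ ≤ 6, 0 ≤ φ ≤ π, 0 ≤ θ ≤ 2π.

The integrand, after substitution and multiplying by the volume element, becomes (2ρ (sqrt(2)sin(φ)sin(θ + π/4) + cos(φ))) · ρ^2 sin(φ), so

    ∭_V (∇·F) dV = ∫_0^{2π} ∫_0^{π} ∫_0^{6} (2ρ (sqrt(2)sin(φ)sin(θ + π/4) + cos(φ))) · ρ^2 sin(φ) dρ dφ dθ.

Inner (ρ from 0 to 6): 648(sqrt(2)sin(φ)sin(θ + π/4) + cos(φ))sin(φ).
Middle (φ from 0 to π): 324sqrt(2)π sin(θ + π/4).
Outer (θ from 0 to 2π): 0.

Therefore ∯_{∂V} F · n dS = 0.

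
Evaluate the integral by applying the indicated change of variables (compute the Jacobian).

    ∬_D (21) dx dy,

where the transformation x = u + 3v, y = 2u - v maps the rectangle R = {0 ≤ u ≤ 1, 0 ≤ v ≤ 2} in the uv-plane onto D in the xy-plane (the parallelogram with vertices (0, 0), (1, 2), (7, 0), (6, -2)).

Compute the Jacobian determinant of (x, y) with respect to (u, v):

    ∂(x,y)/∂(u,v) = | 1  3 | = (1)(-1) - (3)(2) = -7.
                   | 2  -1 |

Its absolute value is |J| = 7 (the area scaling factor).

Substituting x = u + 3v, y = 2u - v into the integrand,

    21 → 21,

so the integral becomes

    ∬_R (21) · |J| du dv = ∫_0^1 ∫_0^2 (147) dv du.

Inner (v): 294.
Outer (u): 294.

Therefore ∬_D (21) dx dy = 294.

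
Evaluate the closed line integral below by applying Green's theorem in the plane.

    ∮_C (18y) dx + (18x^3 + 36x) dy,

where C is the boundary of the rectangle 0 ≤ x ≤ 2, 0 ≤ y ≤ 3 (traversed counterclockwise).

Green's theorem converts the closed line integral into a double integral over the enclosed region D:

    ∮_C P dx + Q dy = ∬_D (∂Q/∂x - ∂P/∂y) dA.

Here P = 18y, Q = 18x^3 + 36x, so

    ∂Q/∂x = 54x^2 + 36,    ∂P/∂y = 18,
    ∂Q/∂x - ∂P/∂y = 54x^2 + 18.

D is the region 0 ≤ x ≤ 2, 0 ≤ y ≤ 3. Evaluating the double integral:

    ∬_D (54x^2 + 18) dA = ∫_0^{2} ∫_0^{3} (54x^2 + 18) dy dx.

Inner (y from 0 to 3): 162x^2 + 54.
Outer (x from 0 to 2): 540.

Therefore ∮_C P dx + Q dy = 540.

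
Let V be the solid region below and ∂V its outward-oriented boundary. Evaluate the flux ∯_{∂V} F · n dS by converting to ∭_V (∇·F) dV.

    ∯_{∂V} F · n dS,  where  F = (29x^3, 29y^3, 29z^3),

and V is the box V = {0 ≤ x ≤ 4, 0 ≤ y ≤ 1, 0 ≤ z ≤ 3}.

By the divergence theorem,

    ∯_{∂V} F · n dS = ∭_V (∇ · F) dV.

Compute the divergence:
    ∇ · F = ∂F_x/∂x + ∂F_y/∂y + ∂F_z/∂z = 87x^2 + 87y^2 + 87z^2.

V is a rectangular box, so dV = dx dy dz with 0 ≤ x ≤ 4, 0 ≤ y ≤ 1, 0 ≤ z ≤ 3.

Integrate (87x^2 + 87y^2 + 87z^2) over V as an iterated integral:

    ∭_V (∇·F) dV = ∫_0^{4} ∫_0^{1} ∫_0^{3} (87x^2 + 87y^2 + 87z^2) dz dy dx.

Inner (z from 0 to 3): 261x^2 + 261y^2 + 783.
Middle (y from 0 to 1): 261x^2 + 870.
Outer (x from 0 to 4): 9048.

Therefore ∯_{∂V} F · n dS = 9048.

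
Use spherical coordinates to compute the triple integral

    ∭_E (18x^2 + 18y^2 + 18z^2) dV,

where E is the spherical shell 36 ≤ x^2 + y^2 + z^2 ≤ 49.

In spherical coordinates, x = ρ sin(φ) cos(θ), y = ρ sin(φ) sin(θ), z = ρ cos(φ), and dV = ρ^2 sin(φ) dρ dφ dθ.

The integrand becomes 18ρ^2, so

    ∭_E (18x^2 + 18y^2 + 18z^2) dV = ∫_{0}^{2π} ∫_{0}^{π} ∫_{6}^{7} (18ρ^2) · ρ^2 sin(φ) dρ dφ dθ.

Inner (ρ): 162558sin(φ)/5.
Middle (φ): 325116/5.
Outer (θ): 650232π/5.

Therefore the triple integral equals 650232π/5.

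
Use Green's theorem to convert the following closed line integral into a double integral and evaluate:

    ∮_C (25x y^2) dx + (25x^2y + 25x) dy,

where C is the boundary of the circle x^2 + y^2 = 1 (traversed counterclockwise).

Green's theorem converts the closed line integral into a double integral over the enclosed region D:

    ∮_C P dx + Q dy = ∬_D (∂Q/∂x - ∂P/∂y) dA.

Here P = 25x y^2, Q = 25x^2y + 25x, so

    ∂Q/∂x = 50x y + 25,    ∂P/∂y = 50x y,
    ∂Q/∂x - ∂P/∂y = 25.

D is the region x^2 + y^2 ≤ 1. Evaluating the double integral:

In polar coordinates (x = r cos θ, y = r sin θ, dA = r dr dθ) the integrand becomes 25, so

    ∬_D (25) dA = ∫_0^{2π} ∫_0^{1} (25) · r dr dθ.

Inner (r from 0 to 1): 25/2.
Outer (θ from 0 to 2π): 25π.

Therefore ∮_C P dx + Q dy = 25π.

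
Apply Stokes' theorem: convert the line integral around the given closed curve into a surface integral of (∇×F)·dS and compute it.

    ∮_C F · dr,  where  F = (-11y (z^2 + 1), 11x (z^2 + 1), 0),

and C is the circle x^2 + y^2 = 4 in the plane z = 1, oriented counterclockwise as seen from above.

Let S be the flat disk x^2 + y^2 ≤ 4 in the plane z = 1, with upward unit normal n̂ = ẑ. By Stokes' theorem,

    ∮_C F · dr = ∬_S (∇ × F) · n̂ dS = ∬_D (curl F)_z dA,

where D is the disk x^2 + y^2 ≤ 4.

Compute the curl of F = (-11y (z^2 + 1), 11x (z^2 + 1), 0):
    (∇ × F)_x = ∂F_z/∂y - ∂F_y/∂z = -22x z,
    (∇ × F)_y = ∂F_x/∂z - ∂F_z/∂x = -22y z,
    (∇ × F)_z = ∂F_y/∂x - ∂F_x/∂y = 22z^2 + 22.

On z = 1, (curl F)_z = 44.

Convert to polar (x = r cos θ, y = r sin θ, dA = r dr dθ); the integrand becomes 44, so

    ∬_D (curl F)_z dA = ∫_0^{2π} ∫_0^{2} (44) · r dr dθ.

Inner (r from 0 to 2): 88.
Outer (θ from 0 to 2π): 176π.

Therefore ∮_C F · dr = 176π.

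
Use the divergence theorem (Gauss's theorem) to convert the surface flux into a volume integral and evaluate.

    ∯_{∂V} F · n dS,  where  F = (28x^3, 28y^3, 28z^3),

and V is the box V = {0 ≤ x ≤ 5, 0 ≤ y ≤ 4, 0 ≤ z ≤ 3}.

By the divergence theorem,

    ∯_{∂V} F · n dS = ∭_V (∇ · F) dV.

Compute the divergence:
    ∇ · F = ∂F_x/∂x + ∂F_y/∂y + ∂F_z/∂z = 84x^2 + 84y^2 + 84z^2.

V is a rectangular box, so dV = dx dy dz with 0 ≤ x ≤ 5, 0 ≤ y ≤ 4, 0 ≤ z ≤ 3.

Integrate (84x^2 + 84y^2 + 84z^2) over V as an iterated integral:

    ∭_V (∇·F) dV = ∫_0^{5} ∫_0^{4} ∫_0^{3} (84x^2 + 84y^2 + 84z^2) dz dy dx.

Inner (z from 0 to 3): 252x^2 + 252y^2 + 756.
Middle (y from 0 to 4): 1008x^2 + 8400.
Outer (x from 0 to 5): 84000.

Therefore ∯_{∂V} F · n dS = 84000.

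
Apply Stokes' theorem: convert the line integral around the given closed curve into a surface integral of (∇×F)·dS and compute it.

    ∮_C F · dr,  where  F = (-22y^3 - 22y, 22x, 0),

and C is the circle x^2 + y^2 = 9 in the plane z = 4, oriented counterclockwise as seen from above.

Let S be the flat disk x^2 + y^2 ≤ 9 in the plane z = 4, with upward unit normal n̂ = ẑ. By Stokes' theorem,

    ∮_C F · dr = ∬_S (∇ × F) · n̂ dS = ∬_D (curl F)_z dA,

where D is the disk x^2 + y^2 ≤ 9.

Compute the curl of F = (-22y^3 - 22y, 22x, 0):
    (∇ × F)_x = ∂F_z/∂y - ∂F_y/∂z = 0,
    (∇ × F)_y = ∂F_x/∂z - ∂F_z/∂x = 0,
    (∇ × F)_z = ∂F_y/∂x - ∂F_x/∂y = 66y^2 + 44.

On z = 4, (curl F)_z = 66y^2 + 44.

Convert to polar (x = r cos θ, y = r sin θ, dA = r dr dθ); the integrand becomes 66r^2sin(θ)^2 + 44, so

    ∬_D (curl F)_z dA = ∫_0^{2π} ∫_0^{3} (66r^2sin(θ)^2 + 44) · r dr dθ.

Inner (r from 0 to 3): 2673sin(θ)^2/2 + 198.
Outer (θ from 0 to 2π): 3465π/2.

Therefore ∮_C F · dr = 3465π/2.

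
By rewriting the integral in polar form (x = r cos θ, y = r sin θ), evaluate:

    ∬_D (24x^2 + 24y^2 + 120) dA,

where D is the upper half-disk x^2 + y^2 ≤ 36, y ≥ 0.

The region D is 0 ≤ r ≤ 6, 0 ≤ θ ≤ π in polar coordinates, where x = r cos(θ), y = r sin(θ), and dA = r dr dθ.

Under the substitution, the integrand becomes 24r^2 + 120, so

    ∬_D (24x^2 + 24y^2 + 120) dA = ∫_{0}^{π} ∫_{0}^{6} (24r^2 + 120) · r dr dθ.

Inner integral (in r): ∫_{0}^{6} (24r^2 + 120) · r dr = 9936.

Outer integral (in θ): ∫_{0}^{π} (9936) dθ = 9936π.

Therefore ∬_D (24x^2 + 24y^2 + 120) dA = 9936π.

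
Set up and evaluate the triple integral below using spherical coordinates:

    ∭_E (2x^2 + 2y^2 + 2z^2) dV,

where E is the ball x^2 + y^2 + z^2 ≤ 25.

In spherical coordinates, x = ρ sin(φ) cos(θ), y = ρ sin(φ) sin(θ), z = ρ cos(φ), and dV = ρ^2 sin(φ) dρ dφ dθ.

The integrand becomes 2ρ^2, so

    ∭_E (2x^2 + 2y^2 + 2z^2) dV = ∫_{0}^{2π} ∫_{0}^{π} ∫_{0}^{5} (2ρ^2) · ρ^2 sin(φ) dρ dφ dθ.

Inner (ρ): 1250sin(φ).
Middle (φ): 2500.
Outer (θ): 5000π.

Therefore the triple integral equals 5000π.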